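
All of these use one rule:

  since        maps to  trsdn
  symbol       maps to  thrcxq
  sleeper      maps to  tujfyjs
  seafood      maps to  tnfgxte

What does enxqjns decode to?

Shifts by position in since: pos 0: s→t (+1), pos 1: i→r (+9), pos 2: n→s (+5), pos 3: c→d (+1), pos 4: e→n (+9) — repeating every 3. The shifts repeat in a cycle of length 3: positions 0,1,… shift by +1, +9, +5, then the pattern repeats.
Decoding enxqjns: e−1=d, n−9=e, x−5=s, q−1=p, j−9=a, n−5=i, s−1=r.

despair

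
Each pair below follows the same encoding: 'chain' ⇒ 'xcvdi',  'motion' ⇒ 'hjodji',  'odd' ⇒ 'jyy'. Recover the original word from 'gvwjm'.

Compare letters: c→x is +21, h→c is +21, a→v is +21 — a constant shift. It's a constant shift of +21 (ROT21).
Undoing it on gvwjm: g−21=l, v−21=a, w−21=b, j−21=o, m−21=r.

labor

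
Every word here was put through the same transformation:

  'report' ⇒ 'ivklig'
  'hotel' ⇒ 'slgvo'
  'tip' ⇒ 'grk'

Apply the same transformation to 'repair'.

Each pair mirrors across the alphabet (r↔i, e↔v, p↔k): positions sum to 25. This is the alphabet-reversal cipher (Atbash): a becomes z, b becomes y, etc.
Applying it to repair: r↔i, e↔v, p↔k, a↔z, i↔r, r↔i.

ivkzri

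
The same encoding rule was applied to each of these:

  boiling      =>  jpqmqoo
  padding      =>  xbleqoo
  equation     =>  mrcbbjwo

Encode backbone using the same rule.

jbkljpvf

It's a Vigenère-style cipher with numeric key [8,1]: position i shifts by key[i mod 2].
Applying it to backbone: b+8=j, a+1=b, c+8=k, k+1=l, b+8=j, o+1=p, n+8=v, e+1=f.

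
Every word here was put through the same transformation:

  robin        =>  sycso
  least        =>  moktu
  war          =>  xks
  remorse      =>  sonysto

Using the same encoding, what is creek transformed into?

The shift depends on letter class: consonant r→s is +1, but vowel o→y is +10. Two shifts are in play — +10 for a/e/i/o/u, +1 for every other letter.
Applying it to creek: c(cons)+1=d, r(cons)+1=s, e(vowel)+10=o, e(vowel)+10=o, k(cons)+1=l.

dsool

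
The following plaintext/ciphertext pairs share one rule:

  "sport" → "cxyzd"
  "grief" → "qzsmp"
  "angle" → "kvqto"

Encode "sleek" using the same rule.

ctomu

It's a Vigenère-style cipher with numeric key [10,8]: position i shifts by key[i mod 2].
For sleek: s+10=c, l+8=t, e+10=o, e+8=m, k+10=u.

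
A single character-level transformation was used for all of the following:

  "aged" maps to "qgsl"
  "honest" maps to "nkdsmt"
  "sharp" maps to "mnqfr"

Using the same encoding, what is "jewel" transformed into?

bsosp

a(0)→q(16) and g(6)→g(6) fit y≡7x+16 (mod 26); the inverse of 7 mod 26 is 15. Each letter's alphabet position (a=0..z=25) is mapped through 7·x+16 mod 26 — an affine cipher.
For jewel: j(9)→7·9+16≡1=b; e(4)→7·4+16≡18=s; w(22)→7·22+16≡14=o; e(4)→7·4+16≡18=s; l(11)→7·11+16≡15=p (all mod 26).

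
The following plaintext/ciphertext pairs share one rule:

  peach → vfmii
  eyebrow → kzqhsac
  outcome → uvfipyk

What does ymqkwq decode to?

sleeve

Shifts by position in peach: pos 0: p→v (+6), pos 1: e→f (+1), pos 2: a→m (+12), pos 3: c→i (+6), pos 4: h→i (+1) — repeating every 3. A repeating key of period 3 is used — shifts +6, +1, +12 over and over.
Undoing it on ymqkwq: y−6=s, m−1=l, q−12=e, k−6=e, w−1=v, q−12=e.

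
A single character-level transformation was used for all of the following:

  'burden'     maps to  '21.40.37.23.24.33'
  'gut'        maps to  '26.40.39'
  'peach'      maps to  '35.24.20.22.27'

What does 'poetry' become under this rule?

The number is (letter's place in the alphabet, a=1) + 19.
For poetry: p=16→35, o=15→34, e=5→24, t=20→39, r=18→37, y=25→44.

35.34.24.39.37.44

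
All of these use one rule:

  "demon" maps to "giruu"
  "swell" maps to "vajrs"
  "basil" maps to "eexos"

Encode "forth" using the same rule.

iswzo

The shift increases by 1 at each position, starting from +3: 3, 4, 5, ….
For forth: f+3=i, o+4=s, r+5=w, t+6=z, h+7=o.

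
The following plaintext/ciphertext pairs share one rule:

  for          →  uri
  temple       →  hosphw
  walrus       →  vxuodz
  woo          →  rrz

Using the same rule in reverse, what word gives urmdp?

The output letters match the input read backwards, each shifted +3: for reversed is rof. Two steps: reverse the string, then apply a Caesar shift of +3.
Decoding urmdp: shift back: u−3=r, r−3=o, m−3=j, d−3=a, p−3=m → rojam; then reverse → major.

major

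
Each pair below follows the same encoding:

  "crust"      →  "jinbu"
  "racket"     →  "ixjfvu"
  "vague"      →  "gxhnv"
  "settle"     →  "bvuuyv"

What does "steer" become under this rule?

c(2)→j(9) and r(17)→i(8) fit y≡19x+23 (mod 26); the inverse of 19 mod 26 is 11. Each letter's alphabet position (a=0..z=25) is mapped through 19·x+23 mod 26 — an affine cipher.
Applying it to steer: s(18)→19·18+23≡1=b; t(19)→19·19+23≡20=u; e(4)→19·4+23≡21=v; e(4)→19·4+23≡21=v; r(17)→19·17+23≡8=i (all mod 26).

buvvi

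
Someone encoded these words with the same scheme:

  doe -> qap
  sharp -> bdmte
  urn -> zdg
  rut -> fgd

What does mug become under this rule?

The output letters match the input read backwards, each shifted +12: doe reversed is eod. Two steps: reverse the string, then apply a Caesar shift of +12.
On mug: reverse → gum; then shift: g+12=s, u+12=g, m+12=y.

sgy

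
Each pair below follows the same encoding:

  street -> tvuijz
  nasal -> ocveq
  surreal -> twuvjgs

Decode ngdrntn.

meaning

Each letter shifts forward by (position + 1), i.e. 1, 2, 3, … — the shift grows by one for each successive letter.
Reversing it on ngdrntn: n−1=m, g−2=e, d−3=a, r−4=n, n−5=i, t−6=n, n−7=g.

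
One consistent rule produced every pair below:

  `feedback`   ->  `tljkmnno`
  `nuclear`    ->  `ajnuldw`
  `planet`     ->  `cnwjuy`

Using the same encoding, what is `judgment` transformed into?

The output letters match the input read backwards, each shifted +9: feedback reversed is kcabdeef. Read the word backwards and shift each letter +9.
For judgment: reverse → tnemgduj; then shift: t+9=c, n+9=w, e+9=n, m+9=v, g+9=p, d+9=m, u+9=d, j+9=s.

cwnvpmds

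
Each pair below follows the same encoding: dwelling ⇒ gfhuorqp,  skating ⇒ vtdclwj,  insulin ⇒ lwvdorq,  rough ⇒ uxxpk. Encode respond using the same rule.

Shifts by position in dwelling: pos 0: d→g (+3), pos 1: w→f (+9), pos 2: e→h (+3), pos 3: l→u (+9) — repeating every 2. It's a Vigenère-style cipher with numeric key [3,9]: position i shifts by key[i mod 2].
Applying it to respond: r+3=u, e+9=n, s+3=v, p+9=y, o+3=r, n+9=w, d+3=g.

unvyrwg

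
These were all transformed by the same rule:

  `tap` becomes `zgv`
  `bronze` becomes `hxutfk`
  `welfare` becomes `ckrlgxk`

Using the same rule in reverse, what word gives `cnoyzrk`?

Compare letters: t→z is +6, a→g is +6, p→v is +6 — a constant shift. Each letter is shifted forward by 6 in the alphabet (a Caesar shift of +6).
Decoding cnoyzrk: c−6=w, n−6=h, o−6=i, y−6=s, z−6=t, r−6=l, k−6=e.

whistle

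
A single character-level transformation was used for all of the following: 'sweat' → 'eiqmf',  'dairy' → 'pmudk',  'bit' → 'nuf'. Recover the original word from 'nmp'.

Compare letters: s→e is +12, w→i is +12, e→q is +12 — a constant shift. Each letter is shifted forward by 12 in the alphabet (a Caesar shift of +12).
Decoding nmp: n−12=b, m−12=a, p−12=d.

bad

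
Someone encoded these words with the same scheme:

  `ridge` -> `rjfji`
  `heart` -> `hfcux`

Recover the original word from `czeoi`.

In ridge: r→r is +0, i→j is +1, d→f is +2, g→j is +3 — the shift increases by 1 each position. Each letter shifts forward by its position index (0, 1, 2, …) — the shift grows by one for each successive letter.
Reversing it on czeoi: c−0=c, z−1=y, e−2=c, o−3=l, i−4=e.

cycle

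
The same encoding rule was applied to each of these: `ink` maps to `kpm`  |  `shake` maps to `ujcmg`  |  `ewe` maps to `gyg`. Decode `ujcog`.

shame

It's a constant shift of +2 (ROT2).
Decoding ujcog: u−2=s, j−2=h, c−2=a, o−2=m, g−2=e.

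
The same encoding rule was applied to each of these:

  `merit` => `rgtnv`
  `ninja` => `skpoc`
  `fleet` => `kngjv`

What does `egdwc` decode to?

Shifts by position in merit: pos 0: m→r (+5), pos 1: e→g (+2), pos 2: r→t (+2), pos 3: i→n (+5), pos 4: t→v (+2) — repeating every 3. It's a Vigenère-style cipher with numeric key [5,2,2]: position i shifts by key[i mod 3].
Decoding egdwc: e−5=z, g−2=e, d−2=b, w−5=r, c−2=a.

zebra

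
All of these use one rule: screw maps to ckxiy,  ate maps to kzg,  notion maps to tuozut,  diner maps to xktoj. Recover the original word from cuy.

sow

The output letters match the input read backwards, each shifted +6: screw reversed is wercs. Read the word backwards and shift each letter +6.
Decoding cuy: shift back: c−6=w, u−6=o, y−6=s → wos; then reverse → sow.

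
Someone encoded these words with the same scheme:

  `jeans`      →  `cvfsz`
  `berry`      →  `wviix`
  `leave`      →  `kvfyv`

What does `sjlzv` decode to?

Each letter's alphabet position (a=0..z=25) is mapped through 17·x+5 mod 26 — an affine cipher.
Undoing it on sjlzv: s(18)→23·(18−5)≡13=n; j(9)→23·(9−5)≡14=o; l(11)→23·(11−5)≡8=i; z(25)→23·(25−5)≡18=s; v(21)→23·(21−5)≡4=e (all mod 26).

noise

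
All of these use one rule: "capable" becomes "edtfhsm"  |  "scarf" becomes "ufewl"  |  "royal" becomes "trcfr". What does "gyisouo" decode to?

evening

The shift increases by 1 at each position, starting from +2: 2, 3, 4, ….
Undoing it on gyisouo: g−2=e, y−3=v, i−4=e, s−5=n, o−6=i, u−7=n, o−8=g.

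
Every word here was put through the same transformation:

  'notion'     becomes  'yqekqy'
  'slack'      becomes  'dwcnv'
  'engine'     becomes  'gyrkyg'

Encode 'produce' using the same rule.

The shift depends on letter class: consonant n→y is +11, but vowel o→q is +2. The rule splits by letter class: vowels +2, consonants +11.
For produce: p(cons)+11=a, r(cons)+11=c, o(vowel)+2=q, d(cons)+11=o, u(vowel)+2=w, c(cons)+11=n, e(vowel)+2=g.

acqowng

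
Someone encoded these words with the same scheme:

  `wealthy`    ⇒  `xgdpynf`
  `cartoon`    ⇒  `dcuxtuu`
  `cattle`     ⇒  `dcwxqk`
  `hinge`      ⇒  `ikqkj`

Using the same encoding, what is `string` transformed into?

tvumsm

In wealthy: w→x is +1, e→g is +2, a→d is +3, l→p is +4 — the shift increases by 1 each position. Each letter shifts forward by (position + 1), i.e. 1, 2, 3, … — the shift grows by one for each successive letter.
On string: s+1=t, t+2=v, r+3=u, i+4=m, n+5=s, g+6=m.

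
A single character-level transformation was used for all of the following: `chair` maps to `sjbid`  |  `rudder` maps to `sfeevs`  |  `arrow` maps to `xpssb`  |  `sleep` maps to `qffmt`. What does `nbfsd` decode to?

The output letters match the input read backwards, each shifted +1: chair reversed is riahc. The word is reversed, then every letter is shifted forward by 1.
Reversing it on nbfsd: shift back: n−1=m, b−1=a, f−1=e, s−1=r, d−1=c → maerc; then reverse → cream.

cream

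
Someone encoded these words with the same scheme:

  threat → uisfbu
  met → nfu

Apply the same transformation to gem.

hfn

Compare letters: t→u is +1, h→i is +1, r→s is +1 — a constant shift. This is a Caesar cipher with shift 1.
For gem: g+1=h, e+1=f, m+1=n.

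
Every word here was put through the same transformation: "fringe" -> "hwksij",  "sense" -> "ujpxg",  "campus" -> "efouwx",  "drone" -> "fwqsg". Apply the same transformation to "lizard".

nnbfti

The shifts repeat in a cycle of length 2: positions 0,1,… shift by +2, +5, then the pattern repeats.
For lizard: l+2=n, i+5=n, z+2=b, a+5=f, r+2=t, d+5=i.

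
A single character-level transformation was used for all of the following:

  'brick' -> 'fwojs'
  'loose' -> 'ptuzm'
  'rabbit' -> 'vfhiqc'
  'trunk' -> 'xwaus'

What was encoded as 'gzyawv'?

In brick: b→f is +4, r→w is +5, i→o is +6, c→j is +7 — the shift increases by 1 each position. The shift increases by 1 at each position, starting from +4: 4, 5, 6, ….
Undoing it on gzyawv: g−4=c, z−5=u, y−6=s, a−7=t, w−8=o, v−9=m.

custom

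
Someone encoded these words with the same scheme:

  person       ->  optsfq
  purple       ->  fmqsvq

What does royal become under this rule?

The output letters match the input read backwards, each shifted +1: person reversed is nosrep. The word is reversed, then every letter is shifted forward by 1.
Applying it to royal: reverse → layor; then shift: l+1=m, a+1=b, y+1=z, o+1=p, r+1=s.

mbzps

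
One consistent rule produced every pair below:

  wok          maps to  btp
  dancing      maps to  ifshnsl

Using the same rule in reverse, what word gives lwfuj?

grape

Every letter moves 5 places later in the alphabet, wrapping around z→a.
Reversing it on lwfuj: l−5=g, w−5=r, f−5=a, u−5=p, j−5=e.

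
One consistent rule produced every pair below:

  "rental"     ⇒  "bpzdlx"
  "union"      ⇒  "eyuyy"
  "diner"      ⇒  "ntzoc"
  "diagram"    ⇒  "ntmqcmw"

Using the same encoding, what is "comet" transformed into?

Shifts by position in rental: pos 0: r→b (+10), pos 1: e→p (+11), pos 2: n→z (+12), pos 3: t→d (+10), pos 4: a→l (+11), pos 5: l→x (+12) — repeating every 3. The shifts repeat in a cycle of length 3: positions 0,1,… shift by +10, +11, +12, then the pattern repeats.
Applying it to comet: c+10=m, o+11=z, m+12=y, e+10=o, t+11=e.

mzyoe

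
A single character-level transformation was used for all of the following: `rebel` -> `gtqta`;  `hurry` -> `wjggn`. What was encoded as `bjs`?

Compare letters: r→g is +15, e→t is +15, b→q is +15 — a constant shift. Each letter is shifted forward by 15 in the alphabet (a Caesar shift of +15).
Reversing it on bjs: b−15=m, j−15=u, s−15=d.

mud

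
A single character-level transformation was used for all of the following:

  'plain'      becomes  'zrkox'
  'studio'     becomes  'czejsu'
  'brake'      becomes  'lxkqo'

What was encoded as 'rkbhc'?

The shifts repeat in a cycle of length 2: positions 0,1,… shift by +10, +6, then the pattern repeats.
Decoding rkbhc: r−10=h, k−6=e, b−10=r, h−6=b, c−10=s.

herbs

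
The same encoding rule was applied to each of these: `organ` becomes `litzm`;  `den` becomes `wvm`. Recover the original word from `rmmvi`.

inner

Each pair mirrors across the alphabet (o↔l, r↔i, g↔t): positions sum to 25. Each letter is replaced by its mirror in the alphabet: a↔z, b↔y, c↔x, and so on (the Atbash cipher).
Undoing it on rmmvi: r↔i, m↔n, m↔n, v↔e, i↔r.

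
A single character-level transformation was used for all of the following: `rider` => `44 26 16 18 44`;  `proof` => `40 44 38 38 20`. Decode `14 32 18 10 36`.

clean

r(#18)→44 and i(#9)→26: differences scale by 2, so n = 2·pos + 8. With a=1..z=26, the number is 2·pos + 8.
Decoding 14 32 18 10 36: 14→(14−8)÷2=3=c, 32→(32−8)÷2=12=l, 18→(18−8)÷2=5=e, 10→(10−8)÷2=1=a, 36→(36−8)÷2=14=n.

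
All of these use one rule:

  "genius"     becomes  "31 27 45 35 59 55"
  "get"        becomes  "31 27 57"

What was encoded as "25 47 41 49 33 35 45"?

g(#7)→31 and e(#5)→27: differences scale by 2, so n = 2·pos + 17. With a=1..z=26, the number is 2·pos + 17.
Undoing it on 25 47 41 49 33 35 45: 25→(25−17)÷2=4=d, 47→(47−17)÷2=15=o, 41→(41−17)÷2=12=l, 49→(49−17)÷2=16=p, 33→(33−17)÷2=8=h, 35→(35−17)÷2=9=i, 45→(45−17)÷2=14=n.

dolphin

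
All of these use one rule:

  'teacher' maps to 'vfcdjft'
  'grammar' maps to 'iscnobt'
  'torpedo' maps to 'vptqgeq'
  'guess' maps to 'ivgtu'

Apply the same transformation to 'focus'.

Shifts by position in teacher: pos 0: t→v (+2), pos 1: e→f (+1), pos 2: a→c (+2), pos 3: c→d (+1) — repeating every 2. A repeating key of period 2 is used — shifts +2, +1 over and over.
On focus: f+2=h, o+1=p, c+2=e, u+1=v, s+2=u.

hpevu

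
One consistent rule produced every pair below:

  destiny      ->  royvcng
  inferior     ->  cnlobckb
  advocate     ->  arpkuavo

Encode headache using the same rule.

foaraufo

d(3)→r(17) and e(4)→o(14) fit y≡23x+0 (mod 26); the inverse of 23 mod 26 is 17. Treating letters as 0–25, the rule is x ↦ 23x + 0 (mod 26).
For headache: h(7)→23·7+0≡5=f; e(4)→23·4+0≡14=o; a(0)→23·0+0≡0=a; d(3)→23·3+0≡17=r; a(0)→23·0+0≡0=a; c(2)→23·2+0≡20=u; h(7)→23·7+0≡5=f; e(4)→23·4+0≡14=o (all mod 26).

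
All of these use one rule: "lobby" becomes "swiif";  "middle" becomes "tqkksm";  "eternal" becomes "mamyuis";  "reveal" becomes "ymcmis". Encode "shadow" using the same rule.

zoikwd

The shift depends on letter class: consonant l→s is +7, but vowel o→w is +8. The rule splits by letter class: vowels +8, consonants +7.
For shadow: s(cons)+7=z, h(cons)+7=o, a(vowel)+8=i, d(cons)+7=k, o(vowel)+8=w, w(cons)+7=d.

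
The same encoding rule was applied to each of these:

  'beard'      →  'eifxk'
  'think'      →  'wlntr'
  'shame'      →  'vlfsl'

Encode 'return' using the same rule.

uiyayv

In beard: b→e is +3, e→i is +4, a→f is +5, r→x is +6 — the shift increases by 1 each position. The shift increases by 1 at each position, starting from +3: 3, 4, 5, ….
Applying it to return: r+3=u, e+4=i, t+5=y, u+6=a, r+7=y, n+8=v.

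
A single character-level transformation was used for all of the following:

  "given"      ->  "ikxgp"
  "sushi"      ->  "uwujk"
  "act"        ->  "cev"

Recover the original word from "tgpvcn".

rental

It's a constant shift of +2 (ROT2).
Decoding tgpvcn: t−2=r, g−2=e, p−2=n, v−2=t, c−2=a, n−2=l.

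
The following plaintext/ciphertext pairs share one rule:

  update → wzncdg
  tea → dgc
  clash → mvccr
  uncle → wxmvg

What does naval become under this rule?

xcfcv

The shift depends on letter class: consonant p→z is +10, but vowel u→w is +2. Two shifts are in play — +2 for a/e/i/o/u, +10 for every other letter.
On naval: n(cons)+10=x, a(vowel)+2=c, v(cons)+10=f, a(vowel)+2=c, l(cons)+10=v.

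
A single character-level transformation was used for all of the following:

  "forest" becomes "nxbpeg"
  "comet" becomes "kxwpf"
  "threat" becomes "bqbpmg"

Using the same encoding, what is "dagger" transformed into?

In forest: f→n is +8, o→x is +9, r→b is +10, e→p is +11 — the shift increases by 1 each position. Letter i (0-indexed) is shifted by i+8, so successive shifts are 8, 9, 10, ….
On dagger: d+8=l, a+9=j, g+10=q, g+11=r, e+12=q, r+13=e.

ljqrqe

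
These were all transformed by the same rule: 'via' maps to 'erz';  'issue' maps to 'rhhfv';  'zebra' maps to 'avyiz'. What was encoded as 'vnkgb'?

empty

Each pair mirrors across the alphabet (v↔e, i↔r, a↔z): positions sum to 25. Each letter is replaced by its mirror in the alphabet: a↔z, b↔y, c↔x, and so on (the Atbash cipher).
Undoing it on vnkgb: v↔e, n↔m, k↔p, g↔t, b↔y.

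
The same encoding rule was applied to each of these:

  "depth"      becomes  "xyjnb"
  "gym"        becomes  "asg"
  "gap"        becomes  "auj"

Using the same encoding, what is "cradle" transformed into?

Compare letters: d→x is +20, e→y is +20, p→j is +20 — a constant shift. Every letter moves 20 places later in the alphabet, wrapping around z→a.
For cradle: c+20=w, r+20=l, a+20=u, d+20=x, l+20=f, e+20=y.

wluxfy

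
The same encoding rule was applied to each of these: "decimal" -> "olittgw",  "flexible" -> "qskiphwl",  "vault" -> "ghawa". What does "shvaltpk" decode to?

happened

Shifts by position in decimal: pos 0: d→o (+11), pos 1: e→l (+7), pos 2: c→i (+6), pos 3: i→t (+11), pos 4: m→t (+7), pos 5: a→g (+6) — repeating every 3. The shifts repeat in a cycle of length 3: positions 0,1,… shift by +11, +7, +6, then the pattern repeats.
Reversing it on shvaltpk: s−11=h, h−7=a, v−6=p, a−11=p, l−7=e, t−6=n, p−11=e, k−7=d.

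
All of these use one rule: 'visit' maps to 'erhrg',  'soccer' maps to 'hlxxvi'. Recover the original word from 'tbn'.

Each letter is replaced by its mirror in the alphabet: a↔z, b↔y, c↔x, and so on (the Atbash cipher).
Reversing it on tbn: t↔g, b↔y, n↔m.

gym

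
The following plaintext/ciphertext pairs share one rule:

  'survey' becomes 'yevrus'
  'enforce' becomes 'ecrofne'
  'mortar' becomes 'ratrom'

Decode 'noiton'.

It's just the letters in reverse order.
Decoding noiton: then reverse → notion.

notion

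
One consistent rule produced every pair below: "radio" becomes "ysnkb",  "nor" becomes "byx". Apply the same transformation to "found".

nxeyp

The output letters match the input read backwards, each shifted +10: radio reversed is oidar. Two steps: reverse the string, then apply a Caesar shift of +10.
Applying it to found: reverse → dnuof; then shift: d+10=n, n+10=x, u+10=e, o+10=y, f+10=p.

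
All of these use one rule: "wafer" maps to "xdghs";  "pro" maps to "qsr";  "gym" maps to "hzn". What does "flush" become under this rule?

The shift depends on letter class: consonant w→x is +1, but vowel a→d is +3. Vowels shift forward by 3 and consonants shift forward by 1.
For flush: f(cons)+1=g, l(cons)+1=m, u(vowel)+3=x, s(cons)+1=t, h(cons)+1=i.

gmxti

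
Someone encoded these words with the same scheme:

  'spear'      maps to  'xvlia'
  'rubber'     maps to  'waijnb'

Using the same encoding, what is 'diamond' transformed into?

iohuxxo

The shift increases by 1 at each position, starting from +5: 5, 6, 7, ….
Applying it to diamond: d+5=i, i+6=o, a+7=h, m+8=u, o+9=x, n+10=x, d+11=o.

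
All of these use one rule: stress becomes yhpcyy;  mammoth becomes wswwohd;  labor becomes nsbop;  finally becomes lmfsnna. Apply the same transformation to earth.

csphd

s(18)→y(24) and t(19)→h(7) fit y≡9x+18 (mod 26); the inverse of 9 mod 26 is 3. Each letter's alphabet position (a=0..z=25) is mapped through 9·x+18 mod 26 — an affine cipher.
Applying it to earth: e(4)→9·4+18≡2=c; a(0)→9·0+18≡18=s; r(17)→9·17+18≡15=p; t(19)→9·19+18≡7=h; h(7)→9·7+18≡3=d (all mod 26).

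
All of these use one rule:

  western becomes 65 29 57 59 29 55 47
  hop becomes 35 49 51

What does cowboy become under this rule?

25 49 65 23 49 69

w(#23)→65 and e(#5)→29: differences scale by 2, so n = 2·pos + 19. The formula is n = 2×(alphabet index, a=1) + 19.
For cowboy: c=3→25, o=15→49, w=23→65, b=2→23, o=15→49, y=25→69.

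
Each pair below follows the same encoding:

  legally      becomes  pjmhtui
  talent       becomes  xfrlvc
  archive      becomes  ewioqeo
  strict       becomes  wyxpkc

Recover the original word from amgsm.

The shift increases by 1 at each position, starting from +4: 4, 5, 6, ….
Decoding amgsm: a−4=w, m−5=h, g−6=a, s−7=l, m−8=e.

whale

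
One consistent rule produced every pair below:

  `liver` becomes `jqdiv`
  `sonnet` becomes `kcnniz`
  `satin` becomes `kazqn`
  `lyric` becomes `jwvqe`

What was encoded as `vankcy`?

ransom

l(11)→j(9) and i(8)→q(16) fit y≡15x+0 (mod 26); the inverse of 15 mod 26 is 7. Treating letters as 0–25, the rule is x ↦ 15x + 0 (mod 26).
Decoding vankcy: v(21)→7·(21−0)≡17=r; a(0)→7·(0−0)≡0=a; n(13)→7·(13−0)≡13=n; k(10)→7·(10−0)≡18=s; c(2)→7·(2−0)≡14=o; y(24)→7·(24−0)≡12=m (all mod 26).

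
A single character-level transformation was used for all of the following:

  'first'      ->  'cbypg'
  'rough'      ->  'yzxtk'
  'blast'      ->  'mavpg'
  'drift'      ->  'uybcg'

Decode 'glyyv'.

terra

This is an affine cipher: with a=0,…,z=25, each position x becomes (17x+21) mod 26.
Undoing it on glyyv: g(6)→23·(6−21)≡19=t; l(11)→23·(11−21)≡4=e; y(24)→23·(24−21)≡17=r; y(24)→23·(24−21)≡17=r; v(21)→23·(21−21)≡0=a (all mod 26).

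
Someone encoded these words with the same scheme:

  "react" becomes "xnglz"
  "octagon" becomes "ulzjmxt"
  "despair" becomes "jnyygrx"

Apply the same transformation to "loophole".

rxuynxrn

A repeating key of period 2 is used — shifts +6, +9 over and over.
Applying it to loophole: l+6=r, o+9=x, o+6=u, p+9=y, h+6=n, o+9=x, l+6=r, e+9=n.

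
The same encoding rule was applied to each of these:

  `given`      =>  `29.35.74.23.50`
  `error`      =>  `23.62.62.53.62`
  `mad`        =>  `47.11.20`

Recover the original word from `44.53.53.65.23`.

g(#7)→29 and i(#9)→35: differences scale by 3, so n = 3·pos + 8. With a=1..z=26, the number is 3·pos + 8.
Decoding 44.53.53.65.23: 44→(44−8)÷3=12=l, 53→(53−8)÷3=15=o, 53→(53−8)÷3=15=o, 65→(65−8)÷3=19=s, 23→(23−8)÷3=5=e.

loose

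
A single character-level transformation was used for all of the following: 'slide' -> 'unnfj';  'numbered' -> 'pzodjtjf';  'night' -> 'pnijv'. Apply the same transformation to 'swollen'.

Two shifts are in play — +5 for a/e/i/o/u, +2 for every other letter.
On swollen: s(cons)+2=u, w(cons)+2=y, o(vowel)+5=t, l(cons)+2=n, l(cons)+2=n, e(vowel)+5=j, n(cons)+2=p.

uytnnjp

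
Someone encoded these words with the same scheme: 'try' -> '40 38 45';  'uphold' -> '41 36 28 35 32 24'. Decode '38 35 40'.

rot

The number is (letter's place in the alphabet, a=1) + 20.
Reversing it on 38 35 40: 38→(38−20)÷1=18=r, 35→(35−20)÷1=15=o, 40→(40−20)÷1=20=t.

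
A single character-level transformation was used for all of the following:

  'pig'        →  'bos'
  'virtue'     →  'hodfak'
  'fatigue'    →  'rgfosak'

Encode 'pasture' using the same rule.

The shift depends on letter class: consonant p→b is +12, but vowel i→o is +6. Two shifts are in play — +6 for a/e/i/o/u, +12 for every other letter.
For pasture: p(cons)+12=b, a(vowel)+6=g, s(cons)+12=e, t(cons)+12=f, u(vowel)+6=a, r(cons)+12=d, e(vowel)+6=k.

bgefadk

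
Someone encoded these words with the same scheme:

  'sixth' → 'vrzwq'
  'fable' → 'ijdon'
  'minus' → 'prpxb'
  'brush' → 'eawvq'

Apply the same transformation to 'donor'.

gxpra

Shifts by position in sixth: pos 0: s→v (+3), pos 1: i→r (+9), pos 2: x→z (+2), pos 3: t→w (+3), pos 4: h→q (+9) — repeating every 3. The shifts repeat in a cycle of length 3: positions 0,1,… shift by +3, +9, +2, then the pattern repeats.
Applying it to donor: d+3=g, o+9=x, n+2=p, o+3=r, r+9=a.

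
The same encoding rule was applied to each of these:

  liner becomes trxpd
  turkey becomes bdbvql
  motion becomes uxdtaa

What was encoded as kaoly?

In liner: l→t is +8, i→r is +9, n→x is +10, e→p is +11 — the shift increases by 1 each position. Letter i (0-indexed) is shifted by i+8, so successive shifts are 8, 9, 10, ….
Undoing it on kaoly: k−8=c, a−9=r, o−10=e, l−11=a, y−12=m.

cream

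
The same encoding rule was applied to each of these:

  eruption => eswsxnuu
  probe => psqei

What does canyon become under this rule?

cbpbss

The shift increases by 1 at each position, starting from +0: 0, 1, 2, ….
On canyon: c+0=c, a+1=b, n+2=p, y+3=b, o+4=s, n+5=s.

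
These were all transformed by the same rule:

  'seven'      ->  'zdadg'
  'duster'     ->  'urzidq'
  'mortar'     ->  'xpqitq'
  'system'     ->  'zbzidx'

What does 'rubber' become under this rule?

qrccdq

s(18)→z(25) and e(4)→d(3) fit y≡9x+19 (mod 26); the inverse of 9 mod 26 is 3. Treating letters as 0–25, the rule is x ↦ 9x + 19 (mod 26).
Applying it to rubber: r(17)→9·17+19≡16=q; u(20)→9·20+19≡17=r; b(1)→9·1+19≡2=c; b(1)→9·1+19≡2=c; e(4)→9·4+19≡3=d; r(17)→9·17+19≡16=q (all mod 26).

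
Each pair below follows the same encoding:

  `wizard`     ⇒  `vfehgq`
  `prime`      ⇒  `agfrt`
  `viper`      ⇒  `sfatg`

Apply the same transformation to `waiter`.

w(22)→v(21) and i(8)→f(5) fit y≡3x+7 (mod 26); the inverse of 3 mod 26 is 9. This is an affine cipher: with a=0,…,z=25, each position x becomes (3x+7) mod 26.
On waiter: w(22)→3·22+7≡21=v; a(0)→3·0+7≡7=h; i(8)→3·8+7≡5=f; t(19)→3·19+7≡12=m; e(4)→3·4+7≡19=t; r(17)→3·17+7≡6=g (all mod 26).

vhfmtg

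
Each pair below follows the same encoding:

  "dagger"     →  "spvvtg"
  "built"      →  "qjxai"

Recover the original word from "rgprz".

Compare letters: d→s is +15, a→p is +15, g→v is +15 — a constant shift. Each letter is shifted forward by 15 in the alphabet (a Caesar shift of +15).
Reversing it on rgprz: r−15=c, g−15=r, p−15=a, r−15=c, z−15=k.

crack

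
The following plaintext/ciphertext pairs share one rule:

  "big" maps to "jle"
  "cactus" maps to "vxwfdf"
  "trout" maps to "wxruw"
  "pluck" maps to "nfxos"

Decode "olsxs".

The word is reversed, then every letter is shifted forward by 3.
Reversing it on olsxs: shift back: o−3=l, l−3=i, s−3=p, x−3=u, s−3=p → lipup; then reverse → pupil.

pupil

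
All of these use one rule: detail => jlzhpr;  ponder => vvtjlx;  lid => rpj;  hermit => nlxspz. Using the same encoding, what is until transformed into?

The shift depends on letter class: consonant d→j is +6, but vowel e→l is +7. Vowels shift forward by 7 and consonants shift forward by 6.
Applying it to until: u(vowel)+7=b, n(cons)+6=t, t(cons)+6=z, i(vowel)+7=p, l(cons)+6=r.

btzpr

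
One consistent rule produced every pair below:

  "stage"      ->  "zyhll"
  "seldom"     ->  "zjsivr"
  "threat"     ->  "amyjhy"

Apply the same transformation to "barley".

ifyqld

The shifts repeat in a cycle of length 2: positions 0,1,… shift by +7, +5, then the pattern repeats.
On barley: b+7=i, a+5=f, r+7=y, l+5=q, e+7=l, y+5=d.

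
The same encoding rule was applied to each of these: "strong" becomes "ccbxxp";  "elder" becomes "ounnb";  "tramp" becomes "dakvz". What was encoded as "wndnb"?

meter

Shifts by position in strong: pos 0: s→c (+10), pos 1: t→c (+9), pos 2: r→b (+10), pos 3: o→x (+9) — repeating every 2. The shifts repeat in a cycle of length 2: positions 0,1,… shift by +10, +9, then the pattern repeats.
Undoing it on wndnb: w−10=m, n−9=e, d−10=t, n−9=e, b−10=r.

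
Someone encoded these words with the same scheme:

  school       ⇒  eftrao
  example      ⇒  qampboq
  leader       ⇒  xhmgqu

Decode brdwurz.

portion

Shifts by position in school: pos 0: s→e (+12), pos 1: c→f (+3), pos 2: h→t (+12), pos 3: o→r (+3) — repeating every 2. A repeating key of period 2 is used — shifts +12, +3 over and over.
Decoding brdwurz: b−12=p, r−3=o, d−12=r, w−3=t, u−12=i, r−3=o, z−12=n.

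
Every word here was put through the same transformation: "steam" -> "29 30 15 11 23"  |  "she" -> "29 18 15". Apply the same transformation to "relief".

28 15 22 19 15 16

s is letter #19 and maps to 29: an offset of 10. Each letter is replaced by its alphabet position (a=1..z=26) + 10.
For relief: r=18→28, e=5→15, l=12→22, i=9→19, e=5→15, f=6→16.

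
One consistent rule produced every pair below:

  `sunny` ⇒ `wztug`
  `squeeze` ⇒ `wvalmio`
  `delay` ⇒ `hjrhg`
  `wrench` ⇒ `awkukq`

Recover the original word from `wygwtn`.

Each letter shifts forward by (position + 4), i.e. 4, 5, 6, … — the shift grows by one for each successive letter.
Reversing it on wygwtn: w−4=s, y−5=t, g−6=a, w−7=p, t−8=l, n−9=e.

staple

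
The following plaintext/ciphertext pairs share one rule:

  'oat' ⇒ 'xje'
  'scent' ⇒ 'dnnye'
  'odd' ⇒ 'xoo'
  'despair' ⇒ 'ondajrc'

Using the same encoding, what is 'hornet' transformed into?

Two shifts are in play — +9 for a/e/i/o/u, +11 for every other letter.
Applying it to hornet: h(cons)+11=s, o(vowel)+9=x, r(cons)+11=c, n(cons)+11=y, e(vowel)+9=n, t(cons)+11=e.

sxcyne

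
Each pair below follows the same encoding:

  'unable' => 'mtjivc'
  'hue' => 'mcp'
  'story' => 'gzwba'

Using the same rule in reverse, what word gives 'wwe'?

woo

The output letters match the input read backwards, each shifted +8: unable reversed is elbanu. The word is reversed, then every letter is shifted forward by 8.
Undoing it on wwe: shift back: w−8=o, w−8=o, e−8=w → oow; then reverse → woo.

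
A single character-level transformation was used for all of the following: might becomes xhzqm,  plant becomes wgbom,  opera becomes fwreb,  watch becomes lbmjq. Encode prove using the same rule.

wefur

m(12)→x(23) and i(8)→h(7) fit y≡17x+1 (mod 26); the inverse of 17 mod 26 is 23. Each letter's alphabet position (a=0..z=25) is mapped through 17·x+1 mod 26 — an affine cipher.
Applying it to prove: p(15)→17·15+1≡22=w; r(17)→17·17+1≡4=e; o(14)→17·14+1≡5=f; v(21)→17·21+1≡20=u; e(4)→17·4+1≡17=r (all mod 26).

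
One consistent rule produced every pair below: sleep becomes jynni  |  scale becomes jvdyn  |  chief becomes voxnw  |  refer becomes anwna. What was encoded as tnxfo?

weigh

Treating letters as 0–25, the rule is x ↦ 9x + 3 (mod 26).
Reversing it on tnxfo: t(19)→3·(19−3)≡22=w; n(13)→3·(13−3)≡4=e; x(23)→3·(23−3)≡8=i; f(5)→3·(5−3)≡6=g; o(14)→3·(14−3)≡7=h (all mod 26).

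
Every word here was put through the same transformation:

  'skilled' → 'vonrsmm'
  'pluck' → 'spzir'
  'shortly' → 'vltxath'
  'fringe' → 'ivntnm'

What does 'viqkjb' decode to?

In skilled: s→v is +3, k→o is +4, i→n is +5, l→r is +6 — the shift increases by 1 each position. Letter i (0-indexed) is shifted by i+3, so successive shifts are 3, 4, 5, ….
Undoing it on viqkjb: v−3=s, i−4=e, q−5=l, k−6=e, j−7=c, b−8=t.

select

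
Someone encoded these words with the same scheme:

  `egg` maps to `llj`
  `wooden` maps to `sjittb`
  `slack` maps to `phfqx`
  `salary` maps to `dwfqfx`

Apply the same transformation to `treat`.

yfjwy

The output letters match the input read backwards, each shifted +5: egg reversed is gge. The word is reversed, then every letter is shifted forward by 5.
For treat: reverse → taert; then shift: t+5=y, a+5=f, e+5=j, r+5=w, t+5=y.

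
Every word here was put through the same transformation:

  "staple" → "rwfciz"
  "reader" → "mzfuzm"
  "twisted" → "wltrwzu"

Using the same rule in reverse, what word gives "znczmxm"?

emperor

s(18)→r(17) and t(19)→w(22) fit y≡5x+5 (mod 26); the inverse of 5 mod 26 is 21. Treating letters as 0–25, the rule is x ↦ 5x + 5 (mod 26).
Undoing it on znczmxm: z(25)→21·(25−5)≡4=e; n(13)→21·(13−5)≡12=m; c(2)→21·(2−5)≡15=p; z(25)→21·(25−5)≡4=e; m(12)→21·(12−5)≡17=r; x(23)→21·(23−5)≡14=o; m(12)→21·(12−5)≡17=r (all mod 26).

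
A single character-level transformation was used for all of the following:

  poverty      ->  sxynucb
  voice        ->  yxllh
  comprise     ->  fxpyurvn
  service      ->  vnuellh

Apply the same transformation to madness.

pjgwhbv

Shifts by position in poverty: pos 0: p→s (+3), pos 1: o→x (+9), pos 2: v→y (+3), pos 3: e→n (+9) — repeating every 2. It's a Vigenère-style cipher with numeric key [3,9]: position i shifts by key[i mod 2].
For madness: m+3=p, a+9=j, d+3=g, n+9=w, e+3=h, s+9=b, s+3=v.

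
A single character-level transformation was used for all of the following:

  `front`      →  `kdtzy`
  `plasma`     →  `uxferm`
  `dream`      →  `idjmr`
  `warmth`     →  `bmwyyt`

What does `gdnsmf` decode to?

bright

Shifts by position in front: pos 0: f→k (+5), pos 1: r→d (+12), pos 2: o→t (+5), pos 3: n→z (+12) — repeating every 2. A repeating key of period 2 is used — shifts +5, +12 over and over.
Reversing it on gdnsmf: g−5=b, d−12=r, n−5=i, s−12=g, m−5=h, f−12=t.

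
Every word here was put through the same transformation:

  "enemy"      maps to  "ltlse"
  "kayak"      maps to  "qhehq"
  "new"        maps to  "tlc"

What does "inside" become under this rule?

The shift depends on letter class: consonant n→t is +6, but vowel e→l is +7. The rule splits by letter class: vowels +7, consonants +6.
On inside: i(vowel)+7=p, n(cons)+6=t, s(cons)+6=y, i(vowel)+7=p, d(cons)+6=j, e(vowel)+7=l.

ptypjl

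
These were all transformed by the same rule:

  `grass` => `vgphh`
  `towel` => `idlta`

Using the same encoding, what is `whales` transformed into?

Compare letters: g→v is +15, r→g is +15, a→p is +15 — a constant shift. Every letter moves 15 places later in the alphabet, wrapping around z→a.
On whales: w+15=l, h+15=w, a+15=p, l+15=a, e+15=t, s+15=h.

lwpath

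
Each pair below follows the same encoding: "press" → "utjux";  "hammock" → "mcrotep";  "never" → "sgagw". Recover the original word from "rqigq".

Shifts by position in press: pos 0: p→u (+5), pos 1: r→t (+2), pos 2: e→j (+5), pos 3: s→u (+2) — repeating every 2. A repeating key of period 2 is used — shifts +5, +2 over and over.
Reversing it on rqigq: r−5=m, q−2=o, i−5=d, g−2=e, q−5=l.

model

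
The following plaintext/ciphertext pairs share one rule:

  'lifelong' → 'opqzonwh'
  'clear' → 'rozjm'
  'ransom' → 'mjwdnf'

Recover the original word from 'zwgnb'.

l(11)→o(14) and i(8)→p(15) fit y≡17x+9 (mod 26); the inverse of 17 mod 26 is 23. This is an affine cipher: with a=0,…,z=25, each position x becomes (17x+9) mod 26.
Reversing it on zwgnb: z(25)→23·(25−9)≡4=e; w(22)→23·(22−9)≡13=n; g(6)→23·(6−9)≡9=j; n(13)→23·(13−9)≡14=o; b(1)→23·(1−9)≡24=y (all mod 26).

enjoy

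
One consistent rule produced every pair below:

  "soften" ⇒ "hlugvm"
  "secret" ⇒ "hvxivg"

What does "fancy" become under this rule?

Each letter is replaced by its mirror in the alphabet: a↔z, b↔y, c↔x, and so on (the Atbash cipher).
For fancy: f↔u, a↔z, n↔m, c↔x, y↔b.

uzmxb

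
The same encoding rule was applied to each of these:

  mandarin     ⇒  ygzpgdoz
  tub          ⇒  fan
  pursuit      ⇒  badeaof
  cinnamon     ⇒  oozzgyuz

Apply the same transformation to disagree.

The shift depends on letter class: consonant m→y is +12, but vowel a→g is +6. The rule splits by letter class: vowels +6, consonants +12.
Applying it to disagree: d(cons)+12=p, i(vowel)+6=o, s(cons)+12=e, a(vowel)+6=g, g(cons)+12=s, r(cons)+12=d, e(vowel)+6=k, e(vowel)+6=k.

poegsdkk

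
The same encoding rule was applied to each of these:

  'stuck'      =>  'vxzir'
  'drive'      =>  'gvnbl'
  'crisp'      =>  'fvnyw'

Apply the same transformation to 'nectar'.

In stuck: s→v is +3, t→x is +4, u→z is +5, c→i is +6 — the shift increases by 1 each position. Each letter shifts forward by (position + 3), i.e. 3, 4, 5, … — the shift grows by one for each successive letter.
On nectar: n+3=q, e+4=i, c+5=h, t+6=z, a+7=h, r+8=z.

qihzhz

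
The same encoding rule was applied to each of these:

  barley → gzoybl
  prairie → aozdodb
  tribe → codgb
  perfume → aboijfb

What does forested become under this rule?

itobvcbu

This is an affine cipher: with a=0,…,z=25, each position x becomes (7x+25) mod 26.
On forested: f(5)→7·5+25≡8=i; o(14)→7·14+25≡19=t; r(17)→7·17+25≡14=o; e(4)→7·4+25≡1=b; s(18)→7·18+25≡21=v; t(19)→7·19+25≡2=c; e(4)→7·4+25≡1=b; d(3)→7·3+25≡20=u (all mod 26).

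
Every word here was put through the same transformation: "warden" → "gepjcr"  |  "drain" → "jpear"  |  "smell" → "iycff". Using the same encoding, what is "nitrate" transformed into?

rabpebc

w(22)→g(6) and a(0)→e(4) fit y≡19x+4 (mod 26); the inverse of 19 mod 26 is 11. Each letter's alphabet position (a=0..z=25) is mapped through 19·x+4 mod 26 — an affine cipher.
For nitrate: n(13)→19·13+4≡17=r; i(8)→19·8+4≡0=a; t(19)→19·19+4≡1=b; r(17)→19·17+4≡15=p; a(0)→19·0+4≡4=e; t(19)→19·19+4≡1=b; e(4)→19·4+4≡2=c (all mod 26).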